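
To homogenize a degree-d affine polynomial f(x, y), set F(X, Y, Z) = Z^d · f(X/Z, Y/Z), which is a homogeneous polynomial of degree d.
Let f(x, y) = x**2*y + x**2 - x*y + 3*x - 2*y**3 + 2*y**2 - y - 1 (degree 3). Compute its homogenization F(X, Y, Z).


F(X, Y, Z) = X**2*Y + X**2*Z - X*Y*Z + 3*X*Z**2 - 2*Y**3 + 2*Y**2*Z - Y*Z**2 - Z**3

deg(f) = 3.
Substitute x = X/Z, y = Y/Z into f, then multiply by Z^3.
  monomial 1·x^2·y^1 ↦ 1·X^2·Y^1·Z^0.
  monomial 1·x^2·y^0 ↦ 1·X^2·Y^0·Z^1.
  monomial -1·x^1·y^1 ↦ -1·X^1·Y^1·Z^1.
  monomial 3·x^1·y^0 ↦ 3·X^1·Y^0·Z^2.
  monomial -2·x^0·y^3 ↦ -2·X^0·Y^3·Z^0.
  monomial 2·x^0·y^2 ↦ 2·X^0·Y^2·Z^1.
  monomial -1·x^0·y^1 ↦ -1·X^0·Y^1·Z^2.
  monomial -1·x^0·y^0 ↦ -1·X^0·Y^0·Z^3.
Collecting: F(X, Y, Z) = X**2*Y + X**2*Z - X*Y*Z + 3*X*Z**2 - 2*Y**3 + 2*Y**2*Z - Y*Z**2 - Z**3.


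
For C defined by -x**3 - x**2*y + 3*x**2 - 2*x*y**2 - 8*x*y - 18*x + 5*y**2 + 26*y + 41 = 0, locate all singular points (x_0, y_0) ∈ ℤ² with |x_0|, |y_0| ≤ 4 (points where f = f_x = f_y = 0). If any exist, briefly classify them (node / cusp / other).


Singular points: {(2, -3)}; classification: cusp.

Compute partial derivatives:
  f_x = -3*x**2 - 2*x*y + 6*x - 2*y**2 - 8*y - 18.
  f_y = -x**2 - 4*x*y - 8*x + 10*y + 26.
Scan x_0 ∈ {−4, ..., 4}. For each x_0, f_y(x_0, y) is a polynomial in y; find its integer roots y ∈ {−4, ..., 4}, then test f_x and f at those candidates.
  x = -4: f_y(-4, y) = 26*y + 42; no integer root y with |y| ≤ 4.
  x = -3: f_y(-3, y) = 22*y + 41; no integer root y with |y| ≤ 4.
  x = -2: f_y(-2, y) = 18*y + 38; no integer root y with |y| ≤ 4.
  x = -1: f_y(-1, y) = 14*y + 33; no integer root y with |y| ≤ 4.
  x = 0: f_y(0, y) = 10*y + 26; no integer root y with |y| ≤ 4.
  x = 1: f_y(1, y) = 6*y + 17; no integer root y with |y| ≤ 4.
  x = 2: f_y(2, y) = 2*y + 6; vanishes at y ∈ {-3}. (2, -3): f_x = 0, f = 0 — SINGULAR.
  x = 3: f_y(3, y) = -2*y - 7; no integer root y with |y| ≤ 4.
  x = 4: f_y(4, y) = -6*y - 22; no integer root y with |y| ≤ 4.
Only singular point on the grid: (2, -3).
Classify: substitute x = 2 + u, y = -3 + v and expand: f = -u**3 - u**2*v - 2*u*v**2 + v**2.
No constant or linear terms (consistent with a singular point). Quadratic part: v**2. Cubic part: -u**3 - u**2*v - 2*u*v**2.
The quadratic part v**2 is a perfect square, so there is a single (double) tangent line v = 0, i.e. y = -3. Restricting the cubic part to that line (v = 0) leaves -u**3 ≠ 0, so f is not divisible by v and the branch is v² ≈ u**3 to lowest order — this is a cusp.
Classification: cusp.


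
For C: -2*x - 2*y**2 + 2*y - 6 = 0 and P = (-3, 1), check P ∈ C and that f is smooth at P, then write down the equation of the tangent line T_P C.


Tangent line at P: -2*x - 2*y - 4 = 0.

Step 1: f(-3, 1) = 0, so P lies on C.
Step 2: partial derivatives
  f_x(x, y) = -2, f_y(x, y) = 2 - 4*y.
  f_x(P) = -2, f_y(P) = -2 (gradient nonzero, so P is smooth).
Step 3: tangent line at P: -2·(x − -3) + -2·(y − 1) = 0.
Expanding: -2*x - 2*y - 4 = 0.


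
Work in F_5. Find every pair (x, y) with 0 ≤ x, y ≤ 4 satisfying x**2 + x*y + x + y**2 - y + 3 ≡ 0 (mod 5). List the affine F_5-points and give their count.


Affine F_5-points: {(0, 2), (0, 4), (1, 0), (2, 2), (3, 0), (3, 3)}; count = 6.

For each of the 25 pairs (x, y) ∈ F_5², evaluate f(x, y) mod 5. Record the zeros.
  x = 0: [0↦3, 1↦3, 2↦0, 3↦4, 4↦0]  zeros at y ∈ {2, 4}
  x = 1: [0↦0, 1↦1, 2↦4, 3↦4, 4↦1]  zeros at y ∈ {0}
  x = 2: [0↦4, 1↦1, 2↦0, 3↦1, 4↦4]  zeros at y ∈ {2}
  x = 3: [0↦0, 1↦3, 2↦3, 3↦0, 4↦4]  zeros at y ∈ {0, 3}
  x = 4: [0↦3, 1↦2, 2↦3, 3↦1, 4↦1]  zeros at y ∈ ∅
Collecting zeros: affine points = {(0, 2), (0, 4), (1, 0), (2, 2), (3, 0), (3, 3)}.
Total count |C(F_5)_aff| = 6.


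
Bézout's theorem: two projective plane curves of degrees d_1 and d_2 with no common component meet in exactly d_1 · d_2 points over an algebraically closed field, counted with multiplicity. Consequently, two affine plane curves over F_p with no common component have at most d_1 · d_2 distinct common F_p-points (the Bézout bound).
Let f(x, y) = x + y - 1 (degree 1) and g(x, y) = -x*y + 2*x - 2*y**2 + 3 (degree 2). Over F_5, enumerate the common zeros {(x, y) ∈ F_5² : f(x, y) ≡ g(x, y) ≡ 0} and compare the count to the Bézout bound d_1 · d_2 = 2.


Common zeros: {(1, 0), (4, 2)}; count = 2; Bézout bound = 2.

deg(f) = 1, deg(g) = 2, so Bézout bound = 2.
Scan x ∈ F_5. For each x, list the y ∈ F_5 with f(x, y) ≡ 0 and those with g(x, y) ≡ 0 (mod 5); the common zeros in that column are the intersection.
  x = 0: f ≡ 0 at y ∈ {1}; g ≡ 0 at y ∈ {2, 3}; common: ∅.
  x = 1: f ≡ 0 at y ∈ {0}; g ≡ 0 at y ∈ {0, 2}; common: {0}.
  x = 2: f ≡ 0 at y ∈ {4}; g ≡ 0 at y ∈ {2}; common: ∅.
  x = 3: f ≡ 0 at y ∈ {3}; g ≡ 0 at y ∈ {2, 4}; common: ∅.
  x = 4: f ≡ 0 at y ∈ {2}; g ≡ 0 at y ∈ {1, 2}; common: {2}.
Collecting: common zeros = {(1, 0), (4, 2)}, so the count is 2.
Comparison with the Bézout bound: 2 ≤ 2 = deg(f)·deg(g), as expected for curves with no common component (the bound is attained).


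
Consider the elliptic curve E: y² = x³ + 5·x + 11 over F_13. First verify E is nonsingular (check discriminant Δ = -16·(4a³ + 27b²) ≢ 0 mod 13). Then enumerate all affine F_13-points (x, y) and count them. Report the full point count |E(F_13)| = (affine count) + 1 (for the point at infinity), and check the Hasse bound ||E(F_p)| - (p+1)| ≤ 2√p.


Affine points = {(1, 2), (1, 11), (2, 4), (2, 9), (3, 1), (3, 12), (4, 2), (4, 11), (6, 6), (6, 7), (7, 5), (7, 8), (8, 2), (8, 11)}; affine count = 14; |E(F_13)| = 15.

Discriminant check: Δ ∝ 4a³ + 27b² = 4·5³ + 27·11² = 4·125 + 27·121 ≡ 10 (mod 13). Nonzero ⇒ E is nonsingular.
For each x ∈ F_13, compute rhs = x³ + 5·x + 11 mod 13, then count y ∈ F_13 with y² ≡ rhs.
  x = 0: rhs = 11, matching y values: none (0 points).
  x = 1: rhs = 4, matching y values: 2, 11 (2 points).
  x = 2: rhs = 3, matching y values: 4, 9 (2 points).
  x = 3: rhs = 1, matching y values: 1, 12 (2 points).
  x = 4: rhs = 4, matching y values: 2, 11 (2 points).
  x = 5: rhs = 5, matching y values: none (0 points).
  x = 6: rhs = 10, matching y values: 6, 7 (2 points).
  x = 7: rhs = 12, matching y values: 5, 8 (2 points).
  x = 8: rhs = 4, matching y values: 2, 11 (2 points).
  x = 9: rhs = 5, matching y values: none (0 points).
  x = 10: rhs = 8, matching y values: none (0 points).
  x = 11: rhs = 6, matching y values: none (0 points).
  x = 12: rhs = 5, matching y values: none (0 points).
Total affine count: 14.
Full point count |E(F_13)| = 14 + 1 = 15.
Hasse bound: |15 − (13+1)| = |1| = 1 ≤ 2√13 ≈ 7.2111 ✓.


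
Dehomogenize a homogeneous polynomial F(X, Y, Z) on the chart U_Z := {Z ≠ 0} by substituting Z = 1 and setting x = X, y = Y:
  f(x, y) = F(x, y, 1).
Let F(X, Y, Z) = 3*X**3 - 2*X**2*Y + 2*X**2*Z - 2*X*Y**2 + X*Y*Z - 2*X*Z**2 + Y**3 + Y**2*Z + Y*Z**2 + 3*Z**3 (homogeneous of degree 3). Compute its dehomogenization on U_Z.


f(x, y) = 3*x**3 - 2*x**2*y + 2*x**2 - 2*x*y**2 + x*y - 2*x + y**3 + y**2 + y + 3

On U_Z we set Z = 1. Each monomial c·X^i·Y^j·Z^k in F becomes c·x^i·y^j·1^k = c·x^i·y^j.
Substituting Z = 1: F(X, Y, 1) = 3*x**3 - 2*x**2*y + 2*x**2 - 2*x*y**2 + x*y - 2*x + y**3 + y**2 + y + 3.
Note: deg(f) ≤ deg(F) = 3; strict inequality happens when F is divisible by Z (lost terms).


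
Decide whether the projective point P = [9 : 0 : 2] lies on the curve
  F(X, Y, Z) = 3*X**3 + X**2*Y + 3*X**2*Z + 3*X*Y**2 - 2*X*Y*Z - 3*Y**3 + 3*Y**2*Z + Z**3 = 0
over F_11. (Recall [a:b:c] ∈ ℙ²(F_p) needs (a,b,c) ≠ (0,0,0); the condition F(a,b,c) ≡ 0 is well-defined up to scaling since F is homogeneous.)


F(9,0,2) ≡ 8 (mod 11); P is NOT on the curve.

Evaluate F(9, 0, 2) term-by-term (mod 11).
  3*X**3 ↦ 3·729·1·1 = 2187
  X**2*Y ↦ 1·81·0·1 = 0
  3*X**2*Z ↦ 3·81·1·2 = 486
  3*X*Y**2 ↦ 3·9·0·1 = 0
  -2*X*Y*Z ↦ -2·9·0·2 = 0
  -3*Y**3 ↦ -3·1·0·1 = 0
  3*Y**2*Z ↦ 3·1·0·2 = 0
  Z**3 ↦ 1·1·1·8 = 8
Sum: F(9, 0, 2) = (2187) + (0) + (486) + (0) + (0) + (0) + (0) + (8) = 2681.
Reducing mod 11: 2681 ≡ 8 (mod 11).
Since F(a, b, c) ≡ 8 ≠ 0 (mod 11), P does NOT lie on the curve.


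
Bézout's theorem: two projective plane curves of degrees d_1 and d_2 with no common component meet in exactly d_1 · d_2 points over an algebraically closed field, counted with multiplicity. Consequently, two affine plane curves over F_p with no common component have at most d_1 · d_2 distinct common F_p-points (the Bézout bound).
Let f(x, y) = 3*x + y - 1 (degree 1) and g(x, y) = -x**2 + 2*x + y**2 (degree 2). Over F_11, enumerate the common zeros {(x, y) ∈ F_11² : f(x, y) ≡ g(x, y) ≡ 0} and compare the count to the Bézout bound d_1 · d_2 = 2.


Common zeros: ∅; count = 0; Bézout bound = 2.

deg(f) = 1, deg(g) = 2, so Bézout bound = 2.
Scan x ∈ F_11. For each x, list the y ∈ F_11 with f(x, y) ≡ 0 and those with g(x, y) ≡ 0 (mod 11); the common zeros in that column are the intersection.
  x = 0: f ≡ 0 at y ∈ {1}; g ≡ 0 at y ∈ {0}; common: ∅.
  x = 1: f ≡ 0 at y ∈ {9}; g ≡ 0 at y ∈ ∅; common: ∅.
  x = 2: f ≡ 0 at y ∈ {6}; g ≡ 0 at y ∈ {0}; common: ∅.
  x = 3: f ≡ 0 at y ∈ {3}; g ≡ 0 at y ∈ {5, 6}; common: ∅.
  x = 4: f ≡ 0 at y ∈ {0}; g ≡ 0 at y ∈ ∅; common: ∅.
  x = 5: f ≡ 0 at y ∈ {8}; g ≡ 0 at y ∈ {2, 9}; common: ∅.
  x = 6: f ≡ 0 at y ∈ {5}; g ≡ 0 at y ∈ ∅; common: ∅.
  x = 7: f ≡ 0 at y ∈ {2}; g ≡ 0 at y ∈ ∅; common: ∅.
  x = 8: f ≡ 0 at y ∈ {10}; g ≡ 0 at y ∈ {2, 9}; common: ∅.
  x = 9: f ≡ 0 at y ∈ {7}; g ≡ 0 at y ∈ ∅; common: ∅.
  x = 10: f ≡ 0 at y ∈ {4}; g ≡ 0 at y ∈ {5, 6}; common: ∅.
Collecting: common zeros = ∅, so the count is 0.
Comparison with the Bézout bound: 0 ≤ 2 = deg(f)·deg(g), as expected for curves with no common component (the affine F_11-count falls short of the bound because intersections may lie at infinity, over extension fields, or carry multiplicity).


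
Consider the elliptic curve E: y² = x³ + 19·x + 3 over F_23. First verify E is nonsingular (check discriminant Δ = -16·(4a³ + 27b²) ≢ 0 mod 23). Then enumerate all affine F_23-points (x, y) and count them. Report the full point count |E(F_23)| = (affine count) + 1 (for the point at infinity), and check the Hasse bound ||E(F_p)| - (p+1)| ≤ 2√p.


Affine points = {(0, 7), (0, 16), (1, 0), (2, 7), (2, 16), (3, 8), (3, 15), (5, 4), (5, 19), (8, 0), (9, 11), (9, 12), (11, 5), (11, 18), (12, 2), (12, 21), (13, 3), (13, 20), (14, 0), (15, 11), (15, 12), (17, 8), (17, 15), (18, 6), (18, 17), (19, 1), (19, 22), (21, 7), (21, 16), (22, 11), (22, 12)}; affine count = 31; |E(F_23)| = 32.

Discriminant check: Δ ∝ 4a³ + 27b² = 4·19³ + 27·3² = 4·6859 + 27·9 ≡ 10 (mod 23). Nonzero ⇒ E is nonsingular.
For each x ∈ F_23, compute rhs = x³ + 19·x + 3 mod 23, then count y ∈ F_23 with y² ≡ rhs.
  x = 0: rhs = 3, matching y values: 7, 16 (2 points).
  x = 1: rhs = 0, matching y values: 0 (1 points).
  x = 2: rhs = 3, matching y values: 7, 16 (2 points).
  x = 3: rhs = 18, matching y values: 8, 15 (2 points).
  x = 4: rhs = 5, matching y values: none (0 points).
  x = 5: rhs = 16, matching y values: 4, 19 (2 points).
  x = 6: rhs = 11, matching y values: none (0 points).
  x = 7: rhs = 19, matching y values: none (0 points).
  x = 8: rhs = 0, matching y values: 0 (1 points).
  x = 9: rhs = 6, matching y values: 11, 12 (2 points).
  x = 10: rhs = 20, matching y values: none (0 points).
  x = 11: rhs = 2, matching y values: 5, 18 (2 points).
  x = 12: rhs = 4, matching y values: 2, 21 (2 points).
  x = 13: rhs = 9, matching y values: 3, 20 (2 points).
  x = 14: rhs = 0, matching y values: 0 (1 points).
  x = 15: rhs = 6, matching y values: 11, 12 (2 points).
  x = 16: rhs = 10, matching y values: none (0 points).
  x = 17: rhs = 18, matching y values: 8, 15 (2 points).
  x = 18: rhs = 13, matching y values: 6, 17 (2 points).
  x = 19: rhs = 1, matching y values: 1, 22 (2 points).
  x = 20: rhs = 11, matching y values: none (0 points).
  x = 21: rhs = 3, matching y values: 7, 16 (2 points).
  x = 22: rhs = 6, matching y values: 11, 12 (2 points).
Total affine count: 31.
Full point count |E(F_23)| = 31 + 1 = 32.
Hasse bound: |32 − (23+1)| = |8| = 8 ≤ 2√23 ≈ 9.5917 ✓.


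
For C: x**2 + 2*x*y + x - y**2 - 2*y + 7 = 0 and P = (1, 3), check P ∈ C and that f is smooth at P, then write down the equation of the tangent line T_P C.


Tangent line at P: 9*x - 6*y + 9 = 0.

Step 1: f(1, 3) = 0, so P lies on C.
Step 2: partial derivatives
  f_x(x, y) = 2*x + 2*y + 1, f_y(x, y) = 2*x - 2*y - 2.
  f_x(P) = 9, f_y(P) = -6 (gradient nonzero, so P is smooth).
Step 3: tangent line at P: 9·(x − 1) + -6·(y − 3) = 0.
Expanding: 9*x - 6*y + 9 = 0.


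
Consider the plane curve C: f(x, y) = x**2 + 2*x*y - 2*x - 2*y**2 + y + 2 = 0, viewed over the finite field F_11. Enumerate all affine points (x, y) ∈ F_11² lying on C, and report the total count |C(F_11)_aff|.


Affine F_11-points: {(3, 2), (3, 7), (5, 5), (5, 6), (6, 2), (6, 10), (7, 6), (7, 7), (9, 5), (9, 10)}; count = 10.

For each of the 121 pairs (x, y) ∈ F_11², evaluate f(x, y) mod 11. Record the zeros.
  x = 0: [0↦2, 1↦1, 2↦7, 3↦9, 4↦7, 5↦1, 6↦2, 7↦10, 8↦3, 9↦3, 10↦10]  zeros at y ∈ ∅
  x = 1: [0↦1, 1↦2, 2↦10, 3↦3, 4↦3, 5↦10, 6↦2, 7↦1, 8↦7, 9↦9, 10↦7]  zeros at y ∈ ∅
  x = 2: [0↦2, 1↦5, 2↦4, 3↦10, 4↦1, 5↦10, 6↦4, 7↦5, 8↦2, 9↦6, 10↦6]  zeros at y ∈ ∅
  x = 3: [0↦5, 1↦10, 2↦0, 3↦8, 4↦1, 5↦1, 6↦8, 7↦0, 8↦10, 9↦5, 10↦7]  zeros at y ∈ {2, 7}
  x = 4: [0↦10, 1↦6, 2↦9, 3↦8, 4↦3, 5↦5, 6↦3, 7↦8, 8↦9, 9↦6, 10↦10]  zeros at y ∈ ∅
  x = 5: [0↦6, 1↦4, 2↦9, 3↦10, 4↦7, 5↦0, 6↦0, 7↦7, 8↦10, 9↦9, 10↦4]  zeros at y ∈ {5, 6}
  x = 6: [0↦4, 1↦4, 2↦0, 3↦3, 4↦2, 5↦8, 6↦10, 7↦8, 8↦2, 9↦3, 10↦0]  zeros at y ∈ {2, 10}
  x = 7: [0↦4, 1↦6, 2↦4, 3↦9, 4↦10, 5↦7, 6↦0, 7↦0, 8↦7, 9↦10, 10↦9]  zeros at y ∈ {6, 7}
  x = 8: [0↦6, 1↦10, 2↦10, 3↦6, 4↦9, 5↦8, 6↦3, 7↦5, 8↦3, 9↦8, 10↦9]  zeros at y ∈ ∅
  x = 9: [0↦10, 1↦5, 2↦7, 3↦5, 4↦10, 5↦0, 6↦8, 7↦1, 8↦1, 9↦8, 10↦0]  zeros at y ∈ {5, 10}
  x = 10: [0↦5, 1↦2, 2↦6, 3↦6, 4↦2, 5↦5, 6↦4, 7↦10, 8↦1, 9↦10, 10↦4]  zeros at y ∈ ∅
Collecting zeros: affine points = {(3, 2), (3, 7), (5, 5), (5, 6), (6, 2), (6, 10), (7, 6), (7, 7), (9, 5), (9, 10)}.
Total count |C(F_11)_aff| = 10.


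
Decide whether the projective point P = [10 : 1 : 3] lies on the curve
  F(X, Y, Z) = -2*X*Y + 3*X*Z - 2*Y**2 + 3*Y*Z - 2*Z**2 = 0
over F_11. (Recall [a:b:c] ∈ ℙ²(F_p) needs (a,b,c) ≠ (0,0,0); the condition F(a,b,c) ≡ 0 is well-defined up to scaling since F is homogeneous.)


F(10,1,3) ≡ 4 (mod 11); P is NOT on the curve.

Evaluate F(10, 1, 3) term-by-term (mod 11).
  -2*X*Y ↦ -2·10·1·1 = -20
  3*X*Z ↦ 3·10·1·3 = 90
  -2*Y**2 ↦ -2·1·1·1 = -2
  3*Y*Z ↦ 3·1·1·3 = 9
  -2*Z**2 ↦ -2·1·1·9 = -18
Sum: F(10, 1, 3) = (-20) + (90) + (-2) + (9) + (-18) = 59.
Reducing mod 11: 59 ≡ 4 (mod 11).
Since F(a, b, c) ≡ 4 ≠ 0 (mod 11), P does NOT lie on the curve.


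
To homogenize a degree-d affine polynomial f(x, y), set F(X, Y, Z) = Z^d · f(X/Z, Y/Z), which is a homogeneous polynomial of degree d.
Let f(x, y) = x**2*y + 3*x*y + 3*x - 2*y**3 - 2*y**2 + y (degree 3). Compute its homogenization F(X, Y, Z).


F(X, Y, Z) = X**2*Y + 3*X*Y*Z + 3*X*Z**2 - 2*Y**3 - 2*Y**2*Z + Y*Z**2

deg(f) = 3.
Substitute x = X/Z, y = Y/Z into f, then multiply by Z^3.
  monomial 1·x^2·y^1 ↦ 1·X^2·Y^1·Z^0.
  monomial 3·x^1·y^1 ↦ 3·X^1·Y^1·Z^1.
  monomial 3·x^1·y^0 ↦ 3·X^1·Y^0·Z^2.
  monomial -2·x^0·y^3 ↦ -2·X^0·Y^3·Z^0.
  monomial -2·x^0·y^2 ↦ -2·X^0·Y^2·Z^1.
  monomial 1·x^0·y^1 ↦ 1·X^0·Y^1·Z^2.
Collecting: F(X, Y, Z) = X**2*Y + 3*X*Y*Z + 3*X*Z**2 - 2*Y**3 - 2*Y**2*Z + Y*Z**2.


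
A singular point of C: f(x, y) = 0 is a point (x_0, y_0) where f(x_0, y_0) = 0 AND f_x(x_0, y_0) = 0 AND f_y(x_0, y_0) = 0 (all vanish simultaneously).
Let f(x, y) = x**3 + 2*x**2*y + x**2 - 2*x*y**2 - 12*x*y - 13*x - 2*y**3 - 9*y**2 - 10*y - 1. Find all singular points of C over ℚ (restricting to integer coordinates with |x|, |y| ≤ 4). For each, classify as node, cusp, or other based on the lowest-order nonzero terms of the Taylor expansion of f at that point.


Singular points: {(1, -2)}; classification: cusp.

Compute partial derivatives:
  f_x = 3*x**2 + 4*x*y + 2*x - 2*y**2 - 12*y - 13.
  f_y = 2*x**2 - 4*x*y - 12*x - 6*y**2 - 18*y - 10.
Scan x_0 ∈ {−4, ..., 4}. For each x_0, f_y(x_0, y) is a polynomial in y; find its integer roots y ∈ {−4, ..., 4}, then test f_x and f at those candidates.
  x = -4: f_y(-4, y) = -6*y**2 - 2*y + 70; no integer root y with |y| ≤ 4.
  x = -3: f_y(-3, y) = -6*y**2 - 6*y + 44; no integer root y with |y| ≤ 4.
  x = -2: f_y(-2, y) = -6*y**2 - 10*y + 22; no integer root y with |y| ≤ 4.
  x = -1: f_y(-1, y) = -6*y**2 - 14*y + 4; no integer root y with |y| ≤ 4.
  x = 0: f_y(0, y) = -6*y**2 - 18*y - 10; no integer root y with |y| ≤ 4.
  x = 1: f_y(1, y) = -6*y**2 - 22*y - 20; vanishes at y ∈ {-2}. (1, -2): f_x = 0, f = 0 — SINGULAR.
  x = 2: f_y(2, y) = -6*y**2 - 26*y - 26; no integer root y with |y| ≤ 4.
  x = 3: f_y(3, y) = -6*y**2 - 30*y - 28; no integer root y with |y| ≤ 4.
  x = 4: f_y(4, y) = -6*y**2 - 34*y - 26; no integer root y with |y| ≤ 4.
Only singular point on the grid: (1, -2).
Classify: substitute x = 1 + u, y = -2 + v and expand: f = u**3 + 2*u**2*v - 2*u*v**2 - 2*v**3 + v**2.
No constant or linear terms (consistent with a singular point). Quadratic part: v**2. Cubic part: u**3 + 2*u**2*v - 2*u*v**2 - 2*v**3.
The quadratic part v**2 is a perfect square, so there is a single (double) tangent line v = 0, i.e. y = -2. Restricting the cubic part to that line (v = 0) leaves u**3 ≠ 0, so f is not divisible by v and the branch is v² ≈ -u**3 to lowest order — this is a cusp.
Classification: cusp.


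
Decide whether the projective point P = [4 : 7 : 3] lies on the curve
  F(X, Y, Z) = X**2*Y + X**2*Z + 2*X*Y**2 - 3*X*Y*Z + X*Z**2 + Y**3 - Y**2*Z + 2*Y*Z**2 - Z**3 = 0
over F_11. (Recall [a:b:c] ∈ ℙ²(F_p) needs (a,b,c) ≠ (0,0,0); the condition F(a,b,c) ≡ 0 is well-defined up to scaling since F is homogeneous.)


F(4,7,3) ≡ 4 (mod 11); P is NOT on the curve.

Evaluate F(4, 7, 3) term-by-term (mod 11).
  X**2*Y ↦ 1·16·7·1 = 112
  X**2*Z ↦ 1·16·1·3 = 48
  2*X*Y**2 ↦ 2·4·49·1 = 392
  -3*X*Y*Z ↦ -3·4·7·3 = -252
  X*Z**2 ↦ 1·4·1·9 = 36
  Y**3 ↦ 1·1·343·1 = 343
  -Y**2*Z ↦ -1·1·49·3 = -147
  2*Y*Z**2 ↦ 2·1·7·9 = 126
  -Z**3 ↦ -1·1·1·27 = -27
Sum: F(4, 7, 3) = (112) + (48) + (392) + (-252) + (36) + (343) + (-147) + (126) + (-27) = 631.
Reducing mod 11: 631 ≡ 4 (mod 11).
Since F(a, b, c) ≡ 4 ≠ 0 (mod 11), P does NOT lie on the curve.


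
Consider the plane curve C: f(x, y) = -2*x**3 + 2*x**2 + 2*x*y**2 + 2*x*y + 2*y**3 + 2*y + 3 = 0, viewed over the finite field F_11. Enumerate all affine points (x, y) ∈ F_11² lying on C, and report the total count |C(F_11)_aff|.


Affine F_11-points: {(1, 1), (3, 0), (3, 3), (3, 5), (4, 5), (5, 5), (7, 8)}; count = 7.

For each of the 121 pairs (x, y) ∈ F_11², evaluate f(x, y) mod 11. Record the zeros.
  x = 0: [0↦3, 1↦7, 2↦1, 3↦8, 4↦7, 5↦10, 6↦7, 7↦10, 8↦9, 9↦5, 10↦10]  zeros at y ∈ ∅
  x = 1: [0↦3, 1↦0, 2↦2, 3↦10, 4↦3, 5↦4, 6↦3, 7↦1, 8↦10, 9↦9, 10↦10]  zeros at y ∈ {1}
  x = 2: [0↦6, 1↦7, 2↦6, 3↦4, 4↦2, 5↦1, 6↦2, 7↦6, 8↦3, 9↦5, 10↦2]  zeros at y ∈ ∅
  x = 3: [0↦0, 1↦5, 2↦1, 3↦0, 4↦3, 5↦0, 6↦3, 7↦2, 8↦9, 9↦3, 10↦7]  zeros at y ∈ {0, 3, 5}
  x = 4: [0↦6, 1↦4, 2↦8, 3↦8, 4↦5, 5↦0, 6↦5, 7↦10, 8↦5, 9↦2, 10↦2]  zeros at y ∈ {5}
  x = 5: [0↦1, 1↦3, 2↦4, 3↦5, 4↦7, 5↦0, 6↦7, 7↦7, 8↦1, 9↦1, 10↦8]  zeros at y ∈ {5}
  x = 6: [0↦6, 1↦1, 2↦10, 3↦1, 4↦8, 5↦10, 6↦8, 7↦3, 8↦7, 9↦10, 10↦2]  zeros at y ∈ ∅
  x = 7: [0↦9, 1↦8, 2↦3, 3↦6, 4↦7, 5↦7, 6↦7, 7↦8, 8↦0, 9↦6, 10↦5]  zeros at y ∈ {8}
  x = 8: [0↦9, 1↦1, 2↦4, 3↦8, 4↦3, 5↦1, 6↦3, 7↦10, 8↦1, 9↦10, 10↦5]  zeros at y ∈ ∅
  x = 9: [0↦5, 1↦1, 2↦1, 3↦6, 4↦6, 5↦2, 6↦6, 7↦8, 8↦9, 9↦10, 10↦1]  zeros at y ∈ ∅
  x = 10: [0↦7, 1↦7, 2↦4, 3↦10, 4↦4, 5↦9, 6↦4, 7↦1, 8↦1, 9↦5, 10↦3]  zeros at y ∈ ∅
Collecting zeros: affine points = {(1, 1), (3, 0), (3, 3), (3, 5), (4, 5), (5, 5), (7, 8)}.
Total count |C(F_11)_aff| = 7.


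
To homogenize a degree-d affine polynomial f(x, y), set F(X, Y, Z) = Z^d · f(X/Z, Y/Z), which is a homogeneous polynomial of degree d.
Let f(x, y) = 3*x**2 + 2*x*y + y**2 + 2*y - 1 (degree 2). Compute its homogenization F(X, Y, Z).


F(X, Y, Z) = 3*X**2 + 2*X*Y + Y**2 + 2*Y*Z - Z**2

deg(f) = 2.
Substitute x = X/Z, y = Y/Z into f, then multiply by Z^2.
  monomial 3·x^2·y^0 ↦ 3·X^2·Y^0·Z^0.
  monomial 2·x^1·y^1 ↦ 2·X^1·Y^1·Z^0.
  monomial 1·x^0·y^2 ↦ 1·X^0·Y^2·Z^0.
  monomial 2·x^0·y^1 ↦ 2·X^0·Y^1·Z^1.
  monomial -1·x^0·y^0 ↦ -1·X^0·Y^0·Z^2.
Collecting: F(X, Y, Z) = 3*X**2 + 2*X*Y + Y**2 + 2*Y*Z - Z**2.


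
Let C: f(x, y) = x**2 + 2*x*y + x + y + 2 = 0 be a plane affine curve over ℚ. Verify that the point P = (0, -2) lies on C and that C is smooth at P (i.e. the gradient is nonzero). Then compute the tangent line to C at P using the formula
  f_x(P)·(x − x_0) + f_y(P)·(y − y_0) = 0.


Tangent line at P: -3*x + y + 2 = 0.

Step 1: f(0, -2) = 0, so P lies on C.
Step 2: partial derivatives
  f_x(x, y) = 2*x + 2*y + 1, f_y(x, y) = 2*x + 1.
  f_x(P) = -3, f_y(P) = 1 (gradient nonzero, so P is smooth).
Step 3: tangent line at P: -3·(x − 0) + 1·(y − -2) = 0.
Expanding: -3*x + y + 2 = 0.


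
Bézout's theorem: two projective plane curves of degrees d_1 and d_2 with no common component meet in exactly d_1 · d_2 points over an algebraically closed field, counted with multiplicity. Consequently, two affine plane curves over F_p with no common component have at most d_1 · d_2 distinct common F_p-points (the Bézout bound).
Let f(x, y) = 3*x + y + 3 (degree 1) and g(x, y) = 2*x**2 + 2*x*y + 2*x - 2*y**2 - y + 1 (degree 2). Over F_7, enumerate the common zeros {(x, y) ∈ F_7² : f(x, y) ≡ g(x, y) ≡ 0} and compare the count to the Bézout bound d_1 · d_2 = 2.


Common zeros: {(0, 4), (5, 3)}; count = 2; Bézout bound = 2.

deg(f) = 1, deg(g) = 2, so Bézout bound = 2.
Scan x ∈ F_7. For each x, list the y ∈ F_7 with f(x, y) ≡ 0 and those with g(x, y) ≡ 0 (mod 7); the common zeros in that column are the intersection.
  x = 0: f ≡ 0 at y ∈ {4}; g ≡ 0 at y ∈ {4, 6}; common: {4}.
  x = 1: f ≡ 0 at y ∈ {1}; g ≡ 0 at y ∈ ∅; common: ∅.
  x = 2: f ≡ 0 at y ∈ {5}; g ≡ 0 at y ∈ {1, 4}; common: ∅.
  x = 3: f ≡ 0 at y ∈ {2}; g ≡ 0 at y ∈ {1, 5}; common: ∅.
  x = 4: f ≡ 0 at y ∈ {6}; g ≡ 0 at y ∈ ∅; common: ∅.
  x = 5: f ≡ 0 at y ∈ {3}; g ≡ 0 at y ∈ {3, 5}; common: {3}.
  x = 6: f ≡ 0 at y ∈ {0}; g ≡ 0 at y ∈ ∅; common: ∅.
Collecting: common zeros = {(0, 4), (5, 3)}, so the count is 2.
Comparison with the Bézout bound: 2 ≤ 2 = deg(f)·deg(g), as expected for curves with no common component (the bound is attained).


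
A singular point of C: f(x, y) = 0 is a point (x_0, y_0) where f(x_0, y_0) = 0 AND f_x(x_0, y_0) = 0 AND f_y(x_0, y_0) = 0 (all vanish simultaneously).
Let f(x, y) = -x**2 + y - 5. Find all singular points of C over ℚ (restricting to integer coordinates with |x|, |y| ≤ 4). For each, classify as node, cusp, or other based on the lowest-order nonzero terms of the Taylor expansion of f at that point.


No singular points in the scanned grid; C is smooth there.

Compute partial derivatives:
  f_x = -2*x.
  f_y = 1.
f_y = 1 is a nonzero constant, so f_y never vanishes: no point (x, y) can satisfy f = f_x = f_y = 0. In particular no (x, y) ∈ {−4, ..., 4}² is singular; the curve is smooth.


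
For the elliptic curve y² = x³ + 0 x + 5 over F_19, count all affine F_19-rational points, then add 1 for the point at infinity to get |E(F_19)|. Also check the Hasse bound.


Affine points = {(0, 9), (0, 10), (1, 5), (1, 14), (5, 4), (5, 15), (7, 5), (7, 14), (8, 2), (8, 17), (10, 6), (10, 13), (11, 5), (11, 14), (12, 2), (12, 17), (13, 6), (13, 13), (15, 6), (15, 13), (16, 4), (16, 15), (17, 4), (17, 15), (18, 2), (18, 17)}; affine count = 26; |E(F_19)| = 27.

Discriminant check: Δ ∝ 4a³ + 27b² = 4·0³ + 27·5² = 4·0 + 27·25 ≡ 10 (mod 19). Nonzero ⇒ E is nonsingular.
For each x ∈ F_19, compute rhs = x³ + 0·x + 5 mod 19, then count y ∈ F_19 with y² ≡ rhs.
  x = 0: rhs = 5, matching y values: 9, 10 (2 points).
  x = 1: rhs = 6, matching y values: 5, 14 (2 points).
  x = 2: rhs = 13, matching y values: none (0 points).
  x = 3: rhs = 13, matching y values: none (0 points).
  x = 4: rhs = 12, matching y values: none (0 points).
  x = 5: rhs = 16, matching y values: 4, 15 (2 points).
  x = 6: rhs = 12, matching y values: none (0 points).
  x = 7: rhs = 6, matching y values: 5, 14 (2 points).
  x = 8: rhs = 4, matching y values: 2, 17 (2 points).
  x = 9: rhs = 12, matching y values: none (0 points).
  x = 10: rhs = 17, matching y values: 6, 13 (2 points).
  x = 11: rhs = 6, matching y values: 5, 14 (2 points).
  x = 12: rhs = 4, matching y values: 2, 17 (2 points).
  x = 13: rhs = 17, matching y values: 6, 13 (2 points).
  x = 14: rhs = 13, matching y values: none (0 points).
  x = 15: rhs = 17, matching y values: 6, 13 (2 points).
  x = 16: rhs = 16, matching y values: 4, 15 (2 points).
  x = 17: rhs = 16, matching y values: 4, 15 (2 points).
  x = 18: rhs = 4, matching y values: 2, 17 (2 points).
Total affine count: 26.
Full point count |E(F_19)| = 26 + 1 = 27.
Hasse bound: |27 − (19+1)| = |7| = 7 ≤ 2√19 ≈ 8.7178 ✓.


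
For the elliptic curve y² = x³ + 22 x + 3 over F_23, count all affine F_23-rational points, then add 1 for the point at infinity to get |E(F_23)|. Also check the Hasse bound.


Affine points = {(0, 7), (0, 16), (1, 7), (1, 16), (2, 3), (2, 20), (3, 2), (3, 21), (5, 10), (5, 13), (6, 11), (6, 12), (8, 1), (8, 22), (10, 2), (10, 21), (11, 9), (11, 14), (13, 5), (13, 18), (16, 9), (16, 14), (17, 0), (19, 9), (19, 14), (20, 5), (20, 18), (22, 7), (22, 16)}; affine count = 29; |E(F_23)| = 30.

Discriminant check: Δ ∝ 4a³ + 27b² = 4·22³ + 27·3² = 4·10648 + 27·9 ≡ 9 (mod 23). Nonzero ⇒ E is nonsingular.
For each x ∈ F_23, compute rhs = x³ + 22·x + 3 mod 23, then count y ∈ F_23 with y² ≡ rhs.
  x = 0: rhs = 3, matching y values: 7, 16 (2 points).
  x = 1: rhs = 3, matching y values: 7, 16 (2 points).
  x = 2: rhs = 9, matching y values: 3, 20 (2 points).
  x = 3: rhs = 4, matching y values: 2, 21 (2 points).
  x = 4: rhs = 17, matching y values: none (0 points).
  x = 5: rhs = 8, matching y values: 10, 13 (2 points).
  x = 6: rhs = 6, matching y values: 11, 12 (2 points).
  x = 7: rhs = 17, matching y values: none (0 points).
  x = 8: rhs = 1, matching y values: 1, 22 (2 points).
  x = 9: rhs = 10, matching y values: none (0 points).
  x = 10: rhs = 4, matching y values: 2, 21 (2 points).
  x = 11: rhs = 12, matching y values: 9, 14 (2 points).
  x = 12: rhs = 17, matching y values: none (0 points).
  x = 13: rhs = 2, matching y values: 5, 18 (2 points).
  x = 14: rhs = 19, matching y values: none (0 points).
  x = 15: rhs = 5, matching y values: none (0 points).
  x = 16: rhs = 12, matching y values: 9, 14 (2 points).
  x = 17: rhs = 0, matching y values: 0 (1 points).
  x = 18: rhs = 21, matching y values: none (0 points).
  x = 19: rhs = 12, matching y values: 9, 14 (2 points).
  x = 20: rhs = 2, matching y values: 5, 18 (2 points).
  x = 21: rhs = 20, matching y values: none (0 points).
  x = 22: rhs = 3, matching y values: 7, 16 (2 points).
Total affine count: 29.
Full point count |E(F_23)| = 29 + 1 = 30.
Hasse bound: |30 − (23+1)| = |6| = 6 ≤ 2√23 ≈ 9.5917 ✓.


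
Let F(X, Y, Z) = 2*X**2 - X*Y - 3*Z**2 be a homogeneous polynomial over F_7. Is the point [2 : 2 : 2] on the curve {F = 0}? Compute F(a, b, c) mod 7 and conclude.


F(2,2,2) ≡ 6 (mod 7); P is NOT on the curve.

Evaluate F(2, 2, 2) term-by-term (mod 7).
  2*X**2 ↦ 2·4·1·1 = 8
  -X*Y ↦ -1·2·2·1 = -4
  -3*Z**2 ↦ -3·1·1·4 = -12
Sum: F(2, 2, 2) = (8) + (-4) + (-12) = -8.
Reducing mod 7: -8 ≡ 6 (mod 7).
Since F(a, b, c) ≡ 6 ≠ 0 (mod 7), P does NOT lie on the curve.


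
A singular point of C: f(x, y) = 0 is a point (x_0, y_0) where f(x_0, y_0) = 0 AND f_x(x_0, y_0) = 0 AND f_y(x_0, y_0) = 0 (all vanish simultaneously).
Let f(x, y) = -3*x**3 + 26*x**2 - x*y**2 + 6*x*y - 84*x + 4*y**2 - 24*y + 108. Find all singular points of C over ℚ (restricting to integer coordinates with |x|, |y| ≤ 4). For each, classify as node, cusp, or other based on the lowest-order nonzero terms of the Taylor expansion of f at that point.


Singular points: {(3, 3)}; classification: node.

Compute partial derivatives:
  f_x = -9*x**2 + 52*x - y**2 + 6*y - 84.
  f_y = -2*x*y + 6*x + 8*y - 24.
Scan x_0 ∈ {−4, ..., 4}. For each x_0, f_y(x_0, y) is a polynomial in y; find its integer roots y ∈ {−4, ..., 4}, then test f_x and f at those candidates.
  x = -4: f_y(-4, y) = 16*y - 48; vanishes at y ∈ {3}. (-4, 3): f_x = -427 ≠ 0.
  x = -3: f_y(-3, y) = 14*y - 42; vanishes at y ∈ {3}. (-3, 3): f_x = -312 ≠ 0.
  x = -2: f_y(-2, y) = 12*y - 36; vanishes at y ∈ {3}. (-2, 3): f_x = -215 ≠ 0.
  x = -1: f_y(-1, y) = 10*y - 30; vanishes at y ∈ {3}. (-1, 3): f_x = -136 ≠ 0.
  x = 0: f_y(0, y) = 8*y - 24; vanishes at y ∈ {3}. (0, 3): f_x = -75 ≠ 0.
  x = 1: f_y(1, y) = 6*y - 18; vanishes at y ∈ {3}. (1, 3): f_x = -32 ≠ 0.
  x = 2: f_y(2, y) = 4*y - 12; vanishes at y ∈ {3}. (2, 3): f_x = -7 ≠ 0.
  x = 3: f_y(3, y) = 2*y - 6; vanishes at y ∈ {3}. (3, 3): f_x = 0, f = 0 — SINGULAR.
  x = 4: f_y(4, y) = 0; vanishes at y ∈ {-4, -3, -2, -1, 0, 1, 2, 3, 4}. (4, -4): f_x = -60 ≠ 0; (4, -3): f_x = -47 ≠ 0; (4, -2): f_x = -36 ≠ 0; (4, -1): f_x = -27 ≠ 0; (4, 0): f_x = -20 ≠ 0; (4, 1): f_x = -15 ≠ 0; (4, 2): f_x = -12 ≠ 0; (4, 3): f_x = -11 ≠ 0; (4, 4): f_x = -12 ≠ 0.
Only singular point on the grid: (3, 3).
Classify: substitute x = 3 + u, y = 3 + v and expand: f = -3*u**3 - u**2 - u*v**2 + v**2.
No constant or linear terms (consistent with a singular point). Quadratic part: -u**2 + v**2. Cubic part: -3*u**3 - u*v**2.
The quadratic part v**2 - u**2 = (v − u)(v + u) splits into two distinct linear factors, so there are two distinct tangent lines y − 3 = ±(x − 3) — this is a node (ordinary double point).
Classification: node.


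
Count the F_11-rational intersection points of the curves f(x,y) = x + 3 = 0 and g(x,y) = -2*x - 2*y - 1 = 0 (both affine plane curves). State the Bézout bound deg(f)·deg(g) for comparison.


Common zeros: {(8, 8)}; count = 1; Bézout bound = 1.

deg(f) = 1, deg(g) = 1, so Bézout bound = 1.
Scan x ∈ F_11. For each x, list the y ∈ F_11 with f(x, y) ≡ 0 and those with g(x, y) ≡ 0 (mod 11); the common zeros in that column are the intersection.
  x = 0: f ≡ 0 at y ∈ ∅; g ≡ 0 at y ∈ {5}; common: ∅.
  x = 1: f ≡ 0 at y ∈ ∅; g ≡ 0 at y ∈ {4}; common: ∅.
  x = 2: f ≡ 0 at y ∈ ∅; g ≡ 0 at y ∈ {3}; common: ∅.
  x = 3: f ≡ 0 at y ∈ ∅; g ≡ 0 at y ∈ {2}; common: ∅.
  x = 4: f ≡ 0 at y ∈ ∅; g ≡ 0 at y ∈ {1}; common: ∅.
  x = 5: f ≡ 0 at y ∈ ∅; g ≡ 0 at y ∈ {0}; common: ∅.
  x = 6: f ≡ 0 at y ∈ ∅; g ≡ 0 at y ∈ {10}; common: ∅.
  x = 7: f ≡ 0 at y ∈ ∅; g ≡ 0 at y ∈ {9}; common: ∅.
  x = 8: f ≡ 0 at y ∈ {0, 1, 2, 3, 4, 5, 6, 7, 8, 9, 10}; g ≡ 0 at y ∈ {8}; common: {8}.
  x = 9: f ≡ 0 at y ∈ ∅; g ≡ 0 at y ∈ {7}; common: ∅.
  x = 10: f ≡ 0 at y ∈ ∅; g ≡ 0 at y ∈ {6}; common: ∅.
Collecting: common zeros = {(8, 8)}, so the count is 1.
Comparison with the Bézout bound: 1 ≤ 1 = deg(f)·deg(g), as expected for curves with no common component (the bound is attained).


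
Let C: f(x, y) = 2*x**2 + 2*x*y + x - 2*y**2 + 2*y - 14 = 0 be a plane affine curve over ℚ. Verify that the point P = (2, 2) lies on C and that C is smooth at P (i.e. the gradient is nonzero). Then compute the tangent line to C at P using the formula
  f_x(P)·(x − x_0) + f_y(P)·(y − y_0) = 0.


Tangent line at P: 13*x - 2*y - 22 = 0.

Step 1: f(2, 2) = 0, so P lies on C.
Step 2: partial derivatives
  f_x(x, y) = 4*x + 2*y + 1, f_y(x, y) = 2*x - 4*y + 2.
  f_x(P) = 13, f_y(P) = -2 (gradient nonzero, so P is smooth).
Step 3: tangent line at P: 13·(x − 2) + -2·(y − 2) = 0.
Expanding: 13*x - 2*y - 22 = 0.


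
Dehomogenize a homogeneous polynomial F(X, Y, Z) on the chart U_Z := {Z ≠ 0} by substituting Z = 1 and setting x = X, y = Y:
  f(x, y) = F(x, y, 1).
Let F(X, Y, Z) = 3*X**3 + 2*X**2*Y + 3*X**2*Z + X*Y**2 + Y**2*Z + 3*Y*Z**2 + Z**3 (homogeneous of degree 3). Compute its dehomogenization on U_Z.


f(x, y) = 3*x**3 + 2*x**2*y + 3*x**2 + x*y**2 + y**2 + 3*y + 1

On U_Z we set Z = 1. Each monomial c·X^i·Y^j·Z^k in F becomes c·x^i·y^j·1^k = c·x^i·y^j.
Substituting Z = 1: F(X, Y, 1) = 3*x**3 + 2*x**2*y + 3*x**2 + x*y**2 + y**2 + 3*y + 1.
Note: deg(f) ≤ deg(F) = 3; strict inequality happens when F is divisible by Z (lost terms).


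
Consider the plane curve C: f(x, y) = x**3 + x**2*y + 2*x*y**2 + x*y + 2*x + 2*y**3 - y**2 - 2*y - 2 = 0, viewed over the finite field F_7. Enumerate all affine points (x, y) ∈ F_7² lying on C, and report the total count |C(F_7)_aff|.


Affine F_7-points: {(1, 2), (1, 6), (2, 6), (4, 0), (5, 0), (5, 6)}; count = 6.

For each of the 49 pairs (x, y) ∈ F_7², evaluate f(x, y) mod 7. Record the zeros.
  x = 0: [0↦5, 1↦4, 2↦6, 3↦2, 4↦4, 5↦3, 6↦4]  zeros at y ∈ ∅
  x = 1: [0↦1, 1↦4, 2↦0, 3↦1, 4↦5, 5↦3, 6↦0]  zeros at y ∈ {2, 6}
  x = 2: [0↦3, 1↦5, 2↦4, 3↦5, 4↦6, 5↦5, 6↦0]  zeros at y ∈ {6}
  x = 3: [0↦3, 1↦6, 2↦3, 3↦6, 4↦6, 5↦1, 6↦3]  zeros at y ∈ ∅
  x = 4: [0↦0, 1↦6, 2↦3, 3↦3, 4↦4, 5↦4, 6↦1]  zeros at y ∈ {0}
  x = 5: [0↦0, 1↦4, 2↦3, 3↦2, 4↦6, 5↦6, 6↦0]  zeros at y ∈ {0, 6}
  x = 6: [0↦2, 1↦6, 2↦2, 3↦2, 4↦4, 5↦6, 6↦6]  zeros at y ∈ ∅
Collecting zeros: affine points = {(1, 2), (1, 6), (2, 6), (4, 0), (5, 0), (5, 6)}.
Total count |C(F_7)_aff| = 6.


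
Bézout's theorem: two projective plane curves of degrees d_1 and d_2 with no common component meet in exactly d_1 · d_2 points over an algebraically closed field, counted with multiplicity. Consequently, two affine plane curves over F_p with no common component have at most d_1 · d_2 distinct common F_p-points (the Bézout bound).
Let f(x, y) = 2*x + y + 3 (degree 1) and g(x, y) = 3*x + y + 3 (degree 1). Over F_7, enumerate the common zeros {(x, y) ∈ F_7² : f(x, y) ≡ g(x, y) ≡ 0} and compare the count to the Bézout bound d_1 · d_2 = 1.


Common zeros: {(0, 4)}; count = 1; Bézout bound = 1.

deg(f) = 1, deg(g) = 1, so Bézout bound = 1.
Scan x ∈ F_7. For each x, list the y ∈ F_7 with f(x, y) ≡ 0 and those with g(x, y) ≡ 0 (mod 7); the common zeros in that column are the intersection.
  x = 0: f ≡ 0 at y ∈ {4}; g ≡ 0 at y ∈ {4}; common: {4}.
  x = 1: f ≡ 0 at y ∈ {2}; g ≡ 0 at y ∈ {1}; common: ∅.
  x = 2: f ≡ 0 at y ∈ {0}; g ≡ 0 at y ∈ {5}; common: ∅.
  x = 3: f ≡ 0 at y ∈ {5}; g ≡ 0 at y ∈ {2}; common: ∅.
  x = 4: f ≡ 0 at y ∈ {3}; g ≡ 0 at y ∈ {6}; common: ∅.
  x = 5: f ≡ 0 at y ∈ {1}; g ≡ 0 at y ∈ {3}; common: ∅.
  x = 6: f ≡ 0 at y ∈ {6}; g ≡ 0 at y ∈ {0}; common: ∅.
Collecting: common zeros = {(0, 4)}, so the count is 1.
Comparison with the Bézout bound: 1 ≤ 1 = deg(f)·deg(g), as expected for curves with no common component (the bound is attained).


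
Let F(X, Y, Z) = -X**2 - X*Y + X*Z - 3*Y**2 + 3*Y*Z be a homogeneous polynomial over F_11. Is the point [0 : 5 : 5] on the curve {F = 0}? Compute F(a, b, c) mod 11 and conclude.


F(0,5,5) ≡ 0 (mod 11); P is on the curve.

Evaluate F(0, 5, 5) term-by-term (mod 11).
  -X**2 ↦ -1·0·1·1 = 0
  -X*Y ↦ -1·0·5·1 = 0
  X*Z ↦ 1·0·1·5 = 0
  -3*Y**2 ↦ -3·1·25·1 = -75
  3*Y*Z ↦ 3·1·5·5 = 75
Sum: F(0, 5, 5) = (0) + (0) + (0) + (-75) + (75) = 0.
Reducing mod 11: 0 ≡ 0 (mod 11).
Since F(a, b, c) ≡ 0 (mod 11), P lies on the curve.


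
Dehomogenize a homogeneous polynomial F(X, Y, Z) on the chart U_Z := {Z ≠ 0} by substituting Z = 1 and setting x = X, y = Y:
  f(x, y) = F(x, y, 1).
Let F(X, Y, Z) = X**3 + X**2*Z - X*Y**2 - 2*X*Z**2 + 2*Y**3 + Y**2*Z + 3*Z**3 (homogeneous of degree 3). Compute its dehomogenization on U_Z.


f(x, y) = x**3 + x**2 - x*y**2 - 2*x + 2*y**3 + y**2 + 3

On U_Z we set Z = 1. Each monomial c·X^i·Y^j·Z^k in F becomes c·x^i·y^j·1^k = c·x^i·y^j.
Substituting Z = 1: F(X, Y, 1) = x**3 + x**2 - x*y**2 - 2*x + 2*y**3 + y**2 + 3.
Note: deg(f) ≤ deg(F) = 3; strict inequality happens when F is divisible by Z (lost terms).


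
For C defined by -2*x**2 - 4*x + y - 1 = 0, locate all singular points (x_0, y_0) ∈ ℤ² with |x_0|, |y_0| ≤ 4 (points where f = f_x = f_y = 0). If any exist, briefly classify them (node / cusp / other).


No singular points in the scanned grid; C is smooth there.

Compute partial derivatives:
  f_x = -4*x - 4.
  f_y = 1.
f_y = 1 is a nonzero constant, so f_y never vanishes: no point (x, y) can satisfy f = f_x = f_y = 0. In particular no (x, y) ∈ {−4, ..., 4}² is singular; the curve is smooth.


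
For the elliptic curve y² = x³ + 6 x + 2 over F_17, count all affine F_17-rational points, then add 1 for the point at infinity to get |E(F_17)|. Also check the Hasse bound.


Affine points = {(0, 6), (0, 11), (1, 3), (1, 14), (3, 8), (3, 9), (5, 2), (5, 15), (6, 4), (6, 13), (7, 8), (7, 9), (8, 1), (8, 16), (10, 5), (10, 12), (12, 0), (13, 4), (13, 13), (14, 5), (14, 12), (15, 4), (15, 13)}; affine count = 23; |E(F_17)| = 24.

Discriminant check: Δ ∝ 4a³ + 27b² = 4·6³ + 27·2² = 4·216 + 27·4 ≡ 3 (mod 17). Nonzero ⇒ E is nonsingular.
For each x ∈ F_17, compute rhs = x³ + 6·x + 2 mod 17, then count y ∈ F_17 with y² ≡ rhs.
  x = 0: rhs = 2, matching y values: 6, 11 (2 points).
  x = 1: rhs = 9, matching y values: 3, 14 (2 points).
  x = 2: rhs = 5, matching y values: none (0 points).
  x = 3: rhs = 13, matching y values: 8, 9 (2 points).
  x = 4: rhs = 5, matching y values: none (0 points).
  x = 5: rhs = 4, matching y values: 2, 15 (2 points).
  x = 6: rhs = 16, matching y values: 4, 13 (2 points).
  x = 7: rhs = 13, matching y values: 8, 9 (2 points).
  x = 8: rhs = 1, matching y values: 1, 16 (2 points).
  x = 9: rhs = 3, matching y values: none (0 points).
  x = 10: rhs = 8, matching y values: 5, 12 (2 points).
  x = 11: rhs = 5, matching y values: none (0 points).
  x = 12: rhs = 0, matching y values: 0 (1 points).
  x = 13: rhs = 16, matching y values: 4, 13 (2 points).
  x = 14: rhs = 8, matching y values: 5, 12 (2 points).
  x = 15: rhs = 16, matching y values: 4, 13 (2 points).
  x = 16: rhs = 12, matching y values: none (0 points).
Total affine count: 23.
Full point count |E(F_17)| = 23 + 1 = 24.
Hasse bound: |24 − (17+1)| = |6| = 6 ≤ 2√17 ≈ 8.2462 ✓.


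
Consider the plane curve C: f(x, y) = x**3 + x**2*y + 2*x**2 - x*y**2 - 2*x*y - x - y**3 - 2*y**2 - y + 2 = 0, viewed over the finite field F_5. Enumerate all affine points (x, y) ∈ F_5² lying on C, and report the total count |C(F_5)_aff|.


Affine F_5-points: {(1, 2), (2, 1), (2, 2), (2, 3), (3, 1), (3, 2)}; count = 6.

For each of the 25 pairs (x, y) ∈ F_5², evaluate f(x, y) mod 5. Record the zeros.
  x = 0: [0↦2, 1↦3, 2↦4, 3↦4, 4↦2]  zeros at y ∈ ∅
  x = 1: [0↦4, 1↦3, 2↦0, 3↦4, 4↦4]  zeros at y ∈ {2}
  x = 2: [0↦1, 1↦0, 2↦0, 3↦0, 4↦4]  zeros at y ∈ {1, 2, 3}
  x = 3: [0↦4, 1↦0, 2↦0, 3↦3, 4↦3]  zeros at y ∈ {1, 2}
  x = 4: [0↦4, 1↦4, 2↦1, 3↦4, 4↦2]  zeros at y ∈ ∅
Collecting zeros: affine points = {(1, 2), (2, 1), (2, 2), (2, 3), (3, 1), (3, 2)}.
Total count |C(F_5)_aff| = 6.
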